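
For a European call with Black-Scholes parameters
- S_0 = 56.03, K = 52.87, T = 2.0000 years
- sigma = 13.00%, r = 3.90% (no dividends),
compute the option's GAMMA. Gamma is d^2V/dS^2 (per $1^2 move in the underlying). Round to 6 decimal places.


Answer: Gamma = 0.027399

Derivation:
d1 = 0.8319448045; d2 = 0.6480970414
phi(d1) = 0.2822379944; exp(-qT) = 1.0000000000; exp(-rT) = 0.9249644265
Gamma = exp(-qT) * phi(d1) / (S * sigma * sqrt(T)) = 1.0000000000 * 0.2822379944 / (56.0300 * 0.1300 * 1.4142135624) = 0.027399


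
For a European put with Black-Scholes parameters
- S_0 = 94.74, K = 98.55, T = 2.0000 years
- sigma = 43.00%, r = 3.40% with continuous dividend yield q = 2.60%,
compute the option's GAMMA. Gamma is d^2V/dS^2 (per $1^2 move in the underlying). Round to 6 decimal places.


d1 = 0.2655305413; d2 = -0.3425812905
phi(d1) = 0.3851232880; exp(-qT) = 0.9493288668; exp(-rT) = 0.9342604736
Gamma = exp(-qT) * phi(d1) / (S * sigma * sqrt(T)) = 0.9493288668 * 0.3851232880 / (94.7400 * 0.4300 * 1.4142135624) = 0.006346

Answer: Gamma = 0.006346


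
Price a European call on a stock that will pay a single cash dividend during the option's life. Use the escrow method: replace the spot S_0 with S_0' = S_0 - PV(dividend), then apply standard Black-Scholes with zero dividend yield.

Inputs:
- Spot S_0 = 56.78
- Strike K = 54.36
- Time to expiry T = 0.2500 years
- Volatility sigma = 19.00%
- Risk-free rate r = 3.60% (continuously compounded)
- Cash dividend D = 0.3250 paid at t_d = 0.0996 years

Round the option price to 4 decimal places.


Answer: Price = 3.6302

Derivation:
PV(D) = D * exp(-r * t_d) = 0.3250 * 0.99642082 = 0.32383677
S_0' = S_0 - PV(D) = 56.7800 - 0.32383677 = 56.45616323
d1 = (ln(S_0'/K) + (r + sigma^2/2)*T) / (sigma*sqrt(T)) = 0.54050922
d2 = d1 - sigma*sqrt(T) = 0.44550922
exp(-rT) = 0.99104038
N(d1) = 0.70557705; N(d2) = 0.67202410
C = S_0' * N(d1) - K * exp(-rT) * N(d2) = 56.45616323 * 0.70557705 - 54.3600 * 0.99104038 * 0.67202410 = 3.6302


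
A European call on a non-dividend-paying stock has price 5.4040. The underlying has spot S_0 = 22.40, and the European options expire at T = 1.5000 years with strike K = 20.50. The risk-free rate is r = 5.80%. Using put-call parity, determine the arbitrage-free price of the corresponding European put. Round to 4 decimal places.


Put-call parity: C - P = S_0 * exp(-qT) - K * exp(-rT).
S_0 * exp(-qT) = 22.4000 * 1.00000000 = 22.40000000
K * exp(-rT) = 20.5000 * 0.91667710 = 18.79188046
P = C - S*exp(-qT) + K*exp(-rT)
P = 5.4040 - 22.40000000 + 18.79188046 = 1.7959

Answer: Put price = 1.7959


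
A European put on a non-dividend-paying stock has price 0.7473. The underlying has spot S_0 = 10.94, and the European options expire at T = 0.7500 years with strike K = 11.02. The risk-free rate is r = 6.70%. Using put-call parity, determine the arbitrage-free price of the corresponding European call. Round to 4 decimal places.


Answer: Call price = 1.2074

Derivation:
Put-call parity: C - P = S_0 * exp(-qT) - K * exp(-rT).
S_0 * exp(-qT) = 10.9400 * 1.00000000 = 10.94000000
K * exp(-rT) = 11.0200 * 0.95099165 = 10.47992795
C = P + S*exp(-qT) - K*exp(-rT)
C = 0.7473 + 10.94000000 - 10.47992795 = 1.2074


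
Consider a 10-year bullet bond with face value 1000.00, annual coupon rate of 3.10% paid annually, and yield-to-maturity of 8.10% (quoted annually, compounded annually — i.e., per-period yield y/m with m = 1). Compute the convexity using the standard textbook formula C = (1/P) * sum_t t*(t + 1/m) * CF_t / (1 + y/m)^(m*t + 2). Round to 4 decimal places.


Answer: Convexity = 74.5829

Derivation:
Coupon per period c = face * coupon_rate / m = 31.000000
Periods per year m = 1; per-period yield y/m = 0.081000
Number of cashflows N = 10
Cashflows (t years, CF_t, discount factor 1/(1+y/m)^(m*t), PV):
  t = 1.0000: CF_t = 31.000000, DF = 0.925069, PV = 28.677151
  t = 2.0000: CF_t = 31.000000, DF = 0.855753, PV = 26.528354
  t = 3.0000: CF_t = 31.000000, DF = 0.791631, PV = 24.540568
  t = 4.0000: CF_t = 31.000000, DF = 0.732314, PV = 22.701728
  t = 5.0000: CF_t = 31.000000, DF = 0.677441, PV = 21.000674
  t = 6.0000: CF_t = 31.000000, DF = 0.626680, PV = 19.427080
  t = 7.0000: CF_t = 31.000000, DF = 0.579722, PV = 17.971397
  t = 8.0000: CF_t = 31.000000, DF = 0.536284, PV = 16.624789
  t = 9.0000: CF_t = 31.000000, DF = 0.496099, PV = 15.379083
  t = 10.0000: CF_t = 1031.000000, DF = 0.458926, PV = 473.153139
Price P = sum_t PV_t = 666.003963
Convexity numerator sum_t t*(t + 1/m) * CF_t / (1+y/m)^(m*t + 2):
  t = 1.0000: term = 49.081136
  t = 2.0000: term = 136.210369
  t = 3.0000: term = 252.008083
  t = 4.0000: term = 388.541601
  t = 5.0000: term = 539.141908
  t = 6.0000: term = 698.241138
  t = 7.0000: term = 861.228663
  t = 8.0000: term = 1024.323770
  t = 9.0000: term = 1184.463193
  t = 10.0000: term = 44539.262651
Convexity = (1/P) * sum = 49672.502512 / 666.003963 = 74.582893


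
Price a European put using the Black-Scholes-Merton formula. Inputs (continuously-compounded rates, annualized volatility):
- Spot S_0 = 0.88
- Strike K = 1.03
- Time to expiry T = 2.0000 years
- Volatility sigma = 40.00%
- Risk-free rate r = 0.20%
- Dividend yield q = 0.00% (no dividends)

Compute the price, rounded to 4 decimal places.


d1 = (ln(S/K) + (r - q + 0.5*sigma^2) * T) / (sigma * sqrt(T)) = 0.01168110
d2 = d1 - sigma * sqrt(T) = -0.55400433
exp(-rT) = 0.99600799; exp(-qT) = 1.00000000
P = K * exp(-rT) * N(-d2) - S_0 * exp(-qT) * N(-d1)
N(-d1) = 0.49534002; N(-d2) = 0.71021206
P = 1.0300 * 0.99600799 * 0.71021206 - 0.8800 * 1.00000000 * 0.49534002 = 0.2927

Answer: Price = 0.2927


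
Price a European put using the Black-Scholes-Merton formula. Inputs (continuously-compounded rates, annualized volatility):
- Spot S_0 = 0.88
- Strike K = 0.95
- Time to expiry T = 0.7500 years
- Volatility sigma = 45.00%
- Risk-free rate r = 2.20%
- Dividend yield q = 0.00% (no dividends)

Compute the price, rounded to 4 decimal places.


d1 = (ln(S/K) + (r - q + 0.5*sigma^2) * T) / (sigma * sqrt(T)) = 0.04079281
d2 = d1 - sigma * sqrt(T) = -0.34891863
exp(-rT) = 0.98363538; exp(-qT) = 1.00000000
P = K * exp(-rT) * N(-d2) - S_0 * exp(-qT) * N(-d1)
N(-d1) = 0.48373054; N(-d2) = 0.63642480
P = 0.9500 * 0.98363538 * 0.63642480 - 0.8800 * 1.00000000 * 0.48373054 = 0.1690

Answer: Price = 0.1690


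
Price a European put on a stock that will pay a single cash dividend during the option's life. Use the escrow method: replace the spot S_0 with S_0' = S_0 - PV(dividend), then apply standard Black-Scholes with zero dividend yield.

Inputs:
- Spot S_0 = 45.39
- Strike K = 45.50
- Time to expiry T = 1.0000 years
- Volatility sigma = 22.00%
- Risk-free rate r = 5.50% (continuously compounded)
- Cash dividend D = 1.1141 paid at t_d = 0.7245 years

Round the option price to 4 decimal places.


PV(D) = D * exp(-r * t_d) = 1.1141 * 0.96093597 = 1.07057876
S_0' = S_0 - PV(D) = 45.3900 - 1.07057876 = 44.31942124
d1 = (ln(S_0'/K) + (r + sigma^2/2)*T) / (sigma*sqrt(T)) = 0.24050299
d2 = d1 - sigma*sqrt(T) = 0.02050299
exp(-rT) = 0.94648515
N(-d1) = 0.40497017; N(-d2) = 0.49182106
P = K * exp(-rT) * N(-d2) - S_0' * N(-d1) = 45.5000 * 0.94648515 * 0.49182106 - 44.31942124 * 0.40497017 = 3.2323

Answer: Price = 3.2323


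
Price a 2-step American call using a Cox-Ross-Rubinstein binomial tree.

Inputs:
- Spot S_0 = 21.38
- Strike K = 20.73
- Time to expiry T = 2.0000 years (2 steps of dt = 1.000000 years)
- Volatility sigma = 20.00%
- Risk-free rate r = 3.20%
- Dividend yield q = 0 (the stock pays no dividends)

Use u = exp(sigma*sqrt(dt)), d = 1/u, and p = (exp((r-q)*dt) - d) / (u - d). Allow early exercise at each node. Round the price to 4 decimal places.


Answer: Price = V(0,0) = 3.2558

Derivation:
dt = T/N = 1.000000
u = exp(sigma*sqrt(dt)) = 1.221403; d = 1/u = 0.818731
p = (exp((r-q)*dt) - d) / (u - d) = 0.530920
Discount per step: exp(-r*dt) = 0.968507
Stock lattice S(k, i) with i counting down-moves:
  k=0: S(0,0) = 21.3800
  k=1: S(1,0) = 26.1136; S(1,1) = 17.5045
  k=2: S(2,0) = 31.8952; S(2,1) = 21.3800; S(2,2) = 14.3314
Terminal payoffs V(N, i) = max(S_T - K, 0):
  V(2,0) = 11.165212; V(2,1) = 0.650000; V(2,2) = 0.000000
Backward induction: V(k, i) = exp(-r*dt) * [p * V(k+1, i) + (1-p) * V(k+1, i+1)]; then take max(V_cont, immediate exercise) for American.
  V(1,0) = exp(-r*dt) * [p*11.165212 + (1-p)*0.650000] = 6.036450; exercise = 5.383591; V(1,0) = max -> 6.036450
  V(1,1) = exp(-r*dt) * [p*0.650000 + (1-p)*0.000000] = 0.334230; exercise = 0.000000; V(1,1) = max -> 0.334230
  V(0,0) = exp(-r*dt) * [p*6.036450 + (1-p)*0.334230] = 3.255784; exercise = 0.650000; V(0,0) = max -> 3.255784


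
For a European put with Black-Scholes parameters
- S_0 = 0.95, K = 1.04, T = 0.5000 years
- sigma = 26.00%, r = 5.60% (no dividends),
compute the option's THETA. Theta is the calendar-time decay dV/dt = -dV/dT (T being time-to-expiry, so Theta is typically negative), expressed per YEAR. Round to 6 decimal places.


Answer: Theta = -0.029786

Derivation:
d1 = -0.2481074927; d2 = -0.4319552558
phi(d1) = 0.3868504104; exp(-qT) = 1.0000000000; exp(-rT) = 0.9723883668
Theta = -S*exp(-qT)*phi(d1)*sigma/(2*sqrt(T)) + r*K*exp(-rT)*N(-d2) - q*S*exp(-qT)*N(-d1)
N(-d1) = 0.5979743807; N(-d2) = 0.6671130332; sqrt(T) = 0.7071067812
Term 1 = -0.9500 * 1.0000000000 * 0.3868504104 * 0.2600 / (2 * 0.7071067812) = -0.0675655035
Term 2 = 0.0560 * 1.0400 * 0.9723883668 * 0.6671130332 = 0.0377798776
Term 3 = 0 (no dividend yield, q = 0)
Theta = -0.0675655035 + (0.0377798776) + (0.0000000000) = -0.029786


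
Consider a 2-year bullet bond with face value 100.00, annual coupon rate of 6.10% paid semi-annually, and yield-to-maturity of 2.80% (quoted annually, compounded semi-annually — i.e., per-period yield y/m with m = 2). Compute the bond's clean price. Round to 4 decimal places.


Coupon per period c = face * coupon_rate / m = 3.050000
Periods per year m = 2; per-period yield y/m = 0.014000
Number of cashflows N = 4
Cashflows (t years, CF_t, discount factor 1/(1+y/m)^(m*t), PV):
  t = 0.5000: CF_t = 3.050000, DF = 0.986193, PV = 3.007890
  t = 1.0000: CF_t = 3.050000, DF = 0.972577, PV = 2.966360
  t = 1.5000: CF_t = 3.050000, DF = 0.959149, PV = 2.925405
  t = 2.0000: CF_t = 103.050000, DF = 0.945906, PV = 97.475658
Price P = sum_t PV_t = 106.375313

Answer: Price = 106.3753


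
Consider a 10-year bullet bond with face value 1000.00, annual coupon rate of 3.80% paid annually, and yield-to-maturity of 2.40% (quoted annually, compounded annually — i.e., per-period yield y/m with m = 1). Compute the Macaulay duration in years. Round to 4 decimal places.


Answer: Macaulay duration = 8.6024 years

Derivation:
Coupon per period c = face * coupon_rate / m = 38.000000
Periods per year m = 1; per-period yield y/m = 0.024000
Number of cashflows N = 10
Cashflows (t years, CF_t, discount factor 1/(1+y/m)^(m*t), PV):
  t = 1.0000: CF_t = 38.000000, DF = 0.976562, PV = 37.109375
  t = 2.0000: CF_t = 38.000000, DF = 0.953674, PV = 36.239624
  t = 3.0000: CF_t = 38.000000, DF = 0.931323, PV = 35.390258
  t = 4.0000: CF_t = 38.000000, DF = 0.909495, PV = 34.560799
  t = 5.0000: CF_t = 38.000000, DF = 0.888178, PV = 33.750780
  t = 6.0000: CF_t = 38.000000, DF = 0.867362, PV = 32.959746
  t = 7.0000: CF_t = 38.000000, DF = 0.847033, PV = 32.187252
  t = 8.0000: CF_t = 38.000000, DF = 0.827181, PV = 31.432863
  t = 9.0000: CF_t = 38.000000, DF = 0.807794, PV = 30.696156
  t = 10.0000: CF_t = 1038.000000, DF = 0.788861, PV = 818.837620
Price P = sum_t PV_t = 1123.164472
Macaulay numerator sum_t t * PV_t:
  t * PV_t at t = 1.0000: 37.109375
  t * PV_t at t = 2.0000: 72.479248
  t * PV_t at t = 3.0000: 106.170774
  t * PV_t at t = 4.0000: 138.243195
  t * PV_t at t = 5.0000: 168.753900
  t * PV_t at t = 6.0000: 197.758476
  t * PV_t at t = 7.0000: 225.310764
  t * PV_t at t = 8.0000: 251.462906
  t * PV_t at t = 9.0000: 276.265400
  t * PV_t at t = 10.0000: 8188.376196
Macaulay duration D = (sum_t t * PV_t) / P = 9661.930234 / 1123.164472 = 8.602418


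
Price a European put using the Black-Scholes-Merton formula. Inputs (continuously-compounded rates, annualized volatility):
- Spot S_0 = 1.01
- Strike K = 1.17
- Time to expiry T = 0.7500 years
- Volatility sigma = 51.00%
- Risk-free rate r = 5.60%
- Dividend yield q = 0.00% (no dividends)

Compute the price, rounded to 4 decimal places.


d1 = (ln(S/K) + (r - q + 0.5*sigma^2) * T) / (sigma * sqrt(T)) = -0.01701693
d2 = d1 - sigma * sqrt(T) = -0.45868989
exp(-rT) = 0.95886978; exp(-qT) = 1.00000000
P = K * exp(-rT) * N(-d2) - S_0 * exp(-qT) * N(-d1)
N(-d1) = 0.50678845; N(-d2) = 0.67677156
P = 1.1700 * 0.95886978 * 0.67677156 - 1.0100 * 1.00000000 * 0.50678845 = 0.2474

Answer: Price = 0.2474


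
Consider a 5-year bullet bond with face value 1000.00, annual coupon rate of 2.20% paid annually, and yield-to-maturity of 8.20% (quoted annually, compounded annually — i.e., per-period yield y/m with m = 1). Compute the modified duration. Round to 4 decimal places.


Coupon per period c = face * coupon_rate / m = 22.000000
Periods per year m = 1; per-period yield y/m = 0.082000
Number of cashflows N = 5
Cashflows (t years, CF_t, discount factor 1/(1+y/m)^(m*t), PV):
  t = 1.0000: CF_t = 22.000000, DF = 0.924214, PV = 20.332717
  t = 2.0000: CF_t = 22.000000, DF = 0.854172, PV = 18.791790
  t = 3.0000: CF_t = 22.000000, DF = 0.789438, PV = 17.367644
  t = 4.0000: CF_t = 22.000000, DF = 0.729610, PV = 16.051427
  t = 5.0000: CF_t = 1022.000000, DF = 0.674316, PV = 689.151319
Price P = sum_t PV_t = 761.694897
First compute Macaulay numerator sum_t t * PV_t:
  t * PV_t at t = 1.0000: 20.332717
  t * PV_t at t = 2.0000: 37.583581
  t * PV_t at t = 3.0000: 52.102931
  t * PV_t at t = 4.0000: 64.205706
  t * PV_t at t = 5.0000: 3445.756597
Macaulay duration D = 3619.981532 / 761.694897 = 4.752535
Modified duration = D / (1 + y/m) = 4.752535 / (1 + 0.082000) = 4.392361

Answer: Modified duration = 4.3924


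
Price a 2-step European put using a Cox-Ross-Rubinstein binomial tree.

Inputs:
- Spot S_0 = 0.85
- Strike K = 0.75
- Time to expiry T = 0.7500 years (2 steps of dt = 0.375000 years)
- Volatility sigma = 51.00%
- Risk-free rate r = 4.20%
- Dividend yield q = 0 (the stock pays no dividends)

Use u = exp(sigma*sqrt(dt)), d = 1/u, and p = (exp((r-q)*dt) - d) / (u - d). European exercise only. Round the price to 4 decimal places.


dt = T/N = 0.375000
u = exp(sigma*sqrt(dt)) = 1.366578; d = 1/u = 0.731755
p = (exp((r-q)*dt) - d) / (u - d) = 0.447557
Discount per step: exp(-r*dt) = 0.984373
Stock lattice S(k, i) with i counting down-moves:
  k=0: S(0,0) = 0.8500
  k=1: S(1,0) = 1.1616; S(1,1) = 0.6220
  k=2: S(2,0) = 1.5874; S(2,1) = 0.8500; S(2,2) = 0.4551
Terminal payoffs V(N, i) = max(K - S_T, 0):
  V(2,0) = 0.000000; V(2,1) = 0.000000; V(2,2) = 0.294855
Backward induction: V(k, i) = exp(-r*dt) * [p * V(k+1, i) + (1-p) * V(k+1, i+1)].
  V(1,0) = exp(-r*dt) * [p*0.000000 + (1-p)*0.000000] = 0.000000
  V(1,1) = exp(-r*dt) * [p*0.000000 + (1-p)*0.294855] = 0.160345
  V(0,0) = exp(-r*dt) * [p*0.000000 + (1-p)*0.160345] = 0.087197

Answer: Price = V(0,0) = 0.0872


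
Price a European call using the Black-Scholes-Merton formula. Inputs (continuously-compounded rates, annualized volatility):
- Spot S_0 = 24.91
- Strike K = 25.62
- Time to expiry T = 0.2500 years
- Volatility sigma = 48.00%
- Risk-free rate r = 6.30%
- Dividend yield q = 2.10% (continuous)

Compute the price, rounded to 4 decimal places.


Answer: Price = 2.1742

Derivation:
d1 = (ln(S/K) + (r - q + 0.5*sigma^2) * T) / (sigma * sqrt(T)) = 0.04665014
d2 = d1 - sigma * sqrt(T) = -0.19334986
exp(-rT) = 0.98437338; exp(-qT) = 0.99476376
C = S_0 * exp(-qT) * N(d1) - K * exp(-rT) * N(d2)
N(d1) = 0.51860396; N(d2) = 0.42334249
C = 24.9100 * 0.99476376 * 0.51860396 - 25.6200 * 0.98437338 * 0.42334249 = 2.1742


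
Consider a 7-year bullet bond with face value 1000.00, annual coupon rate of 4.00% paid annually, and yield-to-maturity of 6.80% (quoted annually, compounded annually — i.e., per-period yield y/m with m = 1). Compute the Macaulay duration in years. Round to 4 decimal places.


Coupon per period c = face * coupon_rate / m = 40.000000
Periods per year m = 1; per-period yield y/m = 0.068000
Number of cashflows N = 7
Cashflows (t years, CF_t, discount factor 1/(1+y/m)^(m*t), PV):
  t = 1.0000: CF_t = 40.000000, DF = 0.936330, PV = 37.453184
  t = 2.0000: CF_t = 40.000000, DF = 0.876713, PV = 35.068524
  t = 3.0000: CF_t = 40.000000, DF = 0.820892, PV = 32.835697
  t = 4.0000: CF_t = 40.000000, DF = 0.768626, PV = 30.745034
  t = 5.0000: CF_t = 40.000000, DF = 0.719687, PV = 28.787485
  t = 6.0000: CF_t = 40.000000, DF = 0.673864, PV = 26.954574
  t = 7.0000: CF_t = 1040.000000, DF = 0.630959, PV = 656.197498
Price P = sum_t PV_t = 848.041996
Macaulay numerator sum_t t * PV_t:
  t * PV_t at t = 1.0000: 37.453184
  t * PV_t at t = 2.0000: 70.137048
  t * PV_t at t = 3.0000: 98.507090
  t * PV_t at t = 4.0000: 122.980137
  t * PV_t at t = 5.0000: 143.937426
  t * PV_t at t = 6.0000: 161.727445
  t * PV_t at t = 7.0000: 4593.382489
Macaulay duration D = (sum_t t * PV_t) / P = 5228.124818 / 848.041996 = 6.164936

Answer: Macaulay duration = 6.1649 years


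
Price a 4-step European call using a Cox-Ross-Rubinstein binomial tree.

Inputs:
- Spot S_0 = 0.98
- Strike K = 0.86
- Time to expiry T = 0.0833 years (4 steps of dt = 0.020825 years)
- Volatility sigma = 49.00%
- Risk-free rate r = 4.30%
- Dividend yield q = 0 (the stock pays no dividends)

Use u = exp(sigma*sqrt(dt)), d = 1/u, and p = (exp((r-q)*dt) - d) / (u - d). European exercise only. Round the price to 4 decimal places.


dt = T/N = 0.020825
u = exp(sigma*sqrt(dt)) = 1.073271; d = 1/u = 0.931731
p = (exp((r-q)*dt) - d) / (u - d) = 0.488659
Discount per step: exp(-r*dt) = 0.999105
Stock lattice S(k, i) with i counting down-moves:
  k=0: S(0,0) = 0.9800
  k=1: S(1,0) = 1.0518; S(1,1) = 0.9131
  k=2: S(2,0) = 1.1289; S(2,1) = 0.9800; S(2,2) = 0.8508
  k=3: S(3,0) = 1.2116; S(3,1) = 1.0518; S(3,2) = 0.9131; S(3,3) = 0.7927
  k=4: S(4,0) = 1.3004; S(4,1) = 1.1289; S(4,2) = 0.9800; S(4,3) = 0.8508; S(4,4) = 0.7386
Terminal payoffs V(N, i) = max(S_T - K, 0):
  V(4,0) = 0.440362; V(4,1) = 0.268873; V(4,2) = 0.120000; V(4,3) = 0.000000; V(4,4) = 0.000000
Backward induction: V(k, i) = exp(-r*dt) * [p * V(k+1, i) + (1-p) * V(k+1, i+1)].
  V(3,0) = exp(-r*dt) * [p*0.440362 + (1-p)*0.268873] = 0.352357
  V(3,1) = exp(-r*dt) * [p*0.268873 + (1-p)*0.120000] = 0.192576
  V(3,2) = exp(-r*dt) * [p*0.120000 + (1-p)*0.000000] = 0.058587
  V(3,3) = exp(-r*dt) * [p*0.000000 + (1-p)*0.000000] = 0.000000
  V(2,0) = exp(-r*dt) * [p*0.352357 + (1-p)*0.192576] = 0.270412
  V(2,1) = exp(-r*dt) * [p*0.192576 + (1-p)*0.058587] = 0.123950
  V(2,2) = exp(-r*dt) * [p*0.058587 + (1-p)*0.000000] = 0.028603
  V(1,0) = exp(-r*dt) * [p*0.270412 + (1-p)*0.123950] = 0.195345
  V(1,1) = exp(-r*dt) * [p*0.123950 + (1-p)*0.028603] = 0.075128
  V(0,0) = exp(-r*dt) * [p*0.195345 + (1-p)*0.075128] = 0.133753

Answer: Price = V(0,0) = 0.1338


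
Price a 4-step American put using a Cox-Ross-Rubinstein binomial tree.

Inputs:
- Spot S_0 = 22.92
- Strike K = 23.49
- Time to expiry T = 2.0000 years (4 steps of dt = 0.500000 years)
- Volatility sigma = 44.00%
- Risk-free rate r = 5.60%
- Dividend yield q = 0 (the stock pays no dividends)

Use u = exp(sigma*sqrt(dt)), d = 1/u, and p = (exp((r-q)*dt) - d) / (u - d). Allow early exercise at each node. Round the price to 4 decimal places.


dt = T/N = 0.500000
u = exp(sigma*sqrt(dt)) = 1.364963; d = 1/u = 0.732621
p = (exp((r-q)*dt) - d) / (u - d) = 0.467745
Discount per step: exp(-r*dt) = 0.972388
Stock lattice S(k, i) with i counting down-moves:
  k=0: S(0,0) = 22.9200
  k=1: S(1,0) = 31.2849; S(1,1) = 16.7917
  k=2: S(2,0) = 42.7028; S(2,1) = 22.9200; S(2,2) = 12.3019
  k=3: S(3,0) = 58.2877; S(3,1) = 31.2849; S(3,2) = 16.7917; S(3,3) = 9.0126
  k=4: S(4,0) = 79.5605; S(4,1) = 42.7028; S(4,2) = 22.9200; S(4,3) = 12.3019; S(4,4) = 6.6029
Terminal payoffs V(N, i) = max(K - S_T, 0):
  V(4,0) = 0.000000; V(4,1) = 0.000000; V(4,2) = 0.570000; V(4,3) = 11.188073; V(4,4) = 16.887146
Backward induction: V(k, i) = exp(-r*dt) * [p * V(k+1, i) + (1-p) * V(k+1, i+1)]; then take max(V_cont, immediate exercise) for American.
  V(3,0) = exp(-r*dt) * [p*0.000000 + (1-p)*0.000000] = 0.000000; exercise = 0.000000; V(3,0) = max -> 0.000000
  V(3,1) = exp(-r*dt) * [p*0.000000 + (1-p)*0.570000] = 0.295008; exercise = 0.000000; V(3,1) = max -> 0.295008
  V(3,2) = exp(-r*dt) * [p*0.570000 + (1-p)*11.188073] = 6.049733; exercise = 6.698330; V(3,2) = max -> 6.698330
  V(3,3) = exp(-r*dt) * [p*11.188073 + (1-p)*16.887146] = 13.828755; exercise = 14.477352; V(3,3) = max -> 14.477352
  V(2,0) = exp(-r*dt) * [p*0.000000 + (1-p)*0.295008] = 0.152684; exercise = 0.000000; V(2,0) = max -> 0.152684
  V(2,1) = exp(-r*dt) * [p*0.295008 + (1-p)*6.698330] = 3.600955; exercise = 0.570000; V(2,1) = max -> 3.600955
  V(2,2) = exp(-r*dt) * [p*6.698330 + (1-p)*14.477352] = 10.539476; exercise = 11.188073; V(2,2) = max -> 11.188073
  V(1,0) = exp(-r*dt) * [p*0.152684 + (1-p)*3.600955] = 1.933149; exercise = 0.000000; V(1,0) = max -> 1.933149
  V(1,1) = exp(-r*dt) * [p*3.600955 + (1-p)*11.188073] = 7.428303; exercise = 6.698330; V(1,1) = max -> 7.428303
  V(0,0) = exp(-r*dt) * [p*1.933149 + (1-p)*7.428303] = 4.723834; exercise = 0.570000; V(0,0) = max -> 4.723834

Answer: Price = V(0,0) = 4.7238


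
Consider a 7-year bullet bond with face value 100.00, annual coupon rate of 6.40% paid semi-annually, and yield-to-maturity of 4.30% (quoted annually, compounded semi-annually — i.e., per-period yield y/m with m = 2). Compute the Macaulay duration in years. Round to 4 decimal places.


Coupon per period c = face * coupon_rate / m = 3.200000
Periods per year m = 2; per-period yield y/m = 0.021500
Number of cashflows N = 14
Cashflows (t years, CF_t, discount factor 1/(1+y/m)^(m*t), PV):
  t = 0.5000: CF_t = 3.200000, DF = 0.978953, PV = 3.132648
  t = 1.0000: CF_t = 3.200000, DF = 0.958348, PV = 3.066714
  t = 1.5000: CF_t = 3.200000, DF = 0.938177, PV = 3.002167
  t = 2.0000: CF_t = 3.200000, DF = 0.918431, PV = 2.938979
  t = 2.5000: CF_t = 3.200000, DF = 0.899100, PV = 2.877121
  t = 3.0000: CF_t = 3.200000, DF = 0.880177, PV = 2.816565
  t = 3.5000: CF_t = 3.200000, DF = 0.861651, PV = 2.757283
  t = 4.0000: CF_t = 3.200000, DF = 0.843515, PV = 2.699249
  t = 4.5000: CF_t = 3.200000, DF = 0.825762, PV = 2.642437
  t = 5.0000: CF_t = 3.200000, DF = 0.808381, PV = 2.586820
  t = 5.5000: CF_t = 3.200000, DF = 0.791367, PV = 2.532374
  t = 6.0000: CF_t = 3.200000, DF = 0.774711, PV = 2.479074
  t = 6.5000: CF_t = 3.200000, DF = 0.758405, PV = 2.426896
  t = 7.0000: CF_t = 103.200000, DF = 0.742442, PV = 76.620063
Price P = sum_t PV_t = 112.578391
Macaulay numerator sum_t t * PV_t:
  t * PV_t at t = 0.5000: 1.566324
  t * PV_t at t = 1.0000: 3.066714
  t * PV_t at t = 1.5000: 4.503251
  t * PV_t at t = 2.0000: 5.877958
  t * PV_t at t = 2.5000: 7.192802
  t * PV_t at t = 3.0000: 8.449694
  t * PV_t at t = 3.5000: 9.650491
  t * PV_t at t = 4.0000: 10.796998
  t * PV_t at t = 4.5000: 11.890966
  t * PV_t at t = 5.0000: 12.934102
  t * PV_t at t = 5.5000: 13.928059
  t * PV_t at t = 6.0000: 14.874445
  t * PV_t at t = 6.5000: 15.774824
  t * PV_t at t = 7.0000: 536.340440
Macaulay duration D = (sum_t t * PV_t) / P = 656.847068 / 112.578391 = 5.834575

Answer: Macaulay duration = 5.8346 years


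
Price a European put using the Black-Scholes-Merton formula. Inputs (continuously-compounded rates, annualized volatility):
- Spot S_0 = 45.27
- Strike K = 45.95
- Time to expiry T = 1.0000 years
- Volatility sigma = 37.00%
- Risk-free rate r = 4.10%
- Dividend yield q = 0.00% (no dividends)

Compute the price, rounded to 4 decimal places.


Answer: Price = 5.9920

Derivation:
d1 = (ln(S/K) + (r - q + 0.5*sigma^2) * T) / (sigma * sqrt(T)) = 0.25551544
d2 = d1 - sigma * sqrt(T) = -0.11448456
exp(-rT) = 0.95982913; exp(-qT) = 1.00000000
P = K * exp(-rT) * N(-d2) - S_0 * exp(-qT) * N(-d1)
N(-d1) = 0.39916251; N(-d2) = 0.54557316
P = 45.9500 * 0.95982913 * 0.54557316 - 45.2700 * 1.00000000 * 0.39916251 = 5.9920


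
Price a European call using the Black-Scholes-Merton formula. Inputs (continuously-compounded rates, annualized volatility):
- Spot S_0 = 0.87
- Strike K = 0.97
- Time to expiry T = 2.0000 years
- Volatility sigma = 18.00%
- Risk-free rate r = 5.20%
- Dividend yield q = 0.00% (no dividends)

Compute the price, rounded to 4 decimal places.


Answer: Price = 0.0862

Derivation:
d1 = (ln(S/K) + (r - q + 0.5*sigma^2) * T) / (sigma * sqrt(T)) = 0.10841181
d2 = d1 - sigma * sqrt(T) = -0.14614664
exp(-rT) = 0.90122530; exp(-qT) = 1.00000000
C = S_0 * exp(-qT) * N(d1) - K * exp(-rT) * N(d2)
N(d1) = 0.54316548; N(d2) = 0.44190282
C = 0.8700 * 1.00000000 * 0.54316548 - 0.9700 * 0.90122530 * 0.44190282 = 0.0862


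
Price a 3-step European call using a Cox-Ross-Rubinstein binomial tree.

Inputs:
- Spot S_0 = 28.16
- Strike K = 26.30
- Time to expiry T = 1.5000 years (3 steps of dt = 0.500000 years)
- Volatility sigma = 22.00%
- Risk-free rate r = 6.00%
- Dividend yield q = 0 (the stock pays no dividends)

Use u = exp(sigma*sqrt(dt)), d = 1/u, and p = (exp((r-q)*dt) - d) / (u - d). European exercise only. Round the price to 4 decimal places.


dt = T/N = 0.500000
u = exp(sigma*sqrt(dt)) = 1.168316; d = 1/u = 0.855933
p = (exp((r-q)*dt) - d) / (u - d) = 0.558678
Discount per step: exp(-r*dt) = 0.970446
Stock lattice S(k, i) with i counting down-moves:
  k=0: S(0,0) = 28.1600
  k=1: S(1,0) = 32.8998; S(1,1) = 24.1031
  k=2: S(2,0) = 38.4373; S(2,1) = 28.1600; S(2,2) = 20.6306
  k=3: S(3,0) = 44.9070; S(3,1) = 32.8998; S(3,2) = 24.1031; S(3,3) = 17.6584
Terminal payoffs V(N, i) = max(S_T - K, 0):
  V(3,0) = 18.606970; V(3,1) = 6.599782; V(3,2) = 0.000000; V(3,3) = 0.000000
Backward induction: V(k, i) = exp(-r*dt) * [p * V(k+1, i) + (1-p) * V(k+1, i+1)].
  V(2,0) = exp(-r*dt) * [p*18.606970 + (1-p)*6.599782] = 12.914628
  V(2,1) = exp(-r*dt) * [p*6.599782 + (1-p)*0.000000] = 3.578183
  V(2,2) = exp(-r*dt) * [p*0.000000 + (1-p)*0.000000] = 0.000000
  V(1,0) = exp(-r*dt) * [p*12.914628 + (1-p)*3.578183] = 8.534342
  V(1,1) = exp(-r*dt) * [p*3.578183 + (1-p)*0.000000] = 1.939972
  V(0,0) = exp(-r*dt) * [p*8.534342 + (1-p)*1.939972] = 5.457886

Answer: Price = V(0,0) = 5.4579


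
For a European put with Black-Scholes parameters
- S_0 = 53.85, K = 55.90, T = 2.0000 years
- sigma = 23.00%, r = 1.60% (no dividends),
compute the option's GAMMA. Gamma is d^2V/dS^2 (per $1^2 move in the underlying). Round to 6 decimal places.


Answer: Gamma = 0.022534

Derivation:
d1 = 0.1461498206; d2 = -0.1791192987
phi(d1) = 0.3947042936; exp(-qT) = 1.0000000000; exp(-rT) = 0.9685065821
Gamma = exp(-qT) * phi(d1) / (S * sigma * sqrt(T)) = 1.0000000000 * 0.3947042936 / (53.8500 * 0.2300 * 1.4142135624) = 0.022534


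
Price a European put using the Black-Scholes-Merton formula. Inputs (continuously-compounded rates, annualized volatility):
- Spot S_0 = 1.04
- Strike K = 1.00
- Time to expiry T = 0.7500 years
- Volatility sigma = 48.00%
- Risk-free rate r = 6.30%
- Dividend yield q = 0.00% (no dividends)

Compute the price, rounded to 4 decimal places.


Answer: Price = 0.1246

Derivation:
d1 = (ln(S/K) + (r - q + 0.5*sigma^2) * T) / (sigma * sqrt(T)) = 0.41586230
d2 = d1 - sigma * sqrt(T) = 0.00017011
exp(-rT) = 0.95384891; exp(-qT) = 1.00000000
P = K * exp(-rT) * N(-d2) - S_0 * exp(-qT) * N(-d1)
N(-d1) = 0.33875538; N(-d2) = 0.49993214
P = 1.0000 * 0.95384891 * 0.49993214 - 1.0400 * 1.00000000 * 0.33875538 = 0.1246


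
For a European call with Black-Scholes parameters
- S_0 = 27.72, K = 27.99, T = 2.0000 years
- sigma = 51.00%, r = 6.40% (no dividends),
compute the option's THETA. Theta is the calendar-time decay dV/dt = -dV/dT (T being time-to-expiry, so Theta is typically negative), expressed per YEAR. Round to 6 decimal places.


Answer: Theta = -2.402868

Derivation:
d1 = 0.5246550282; d2 = -0.1965938886
phi(d1) = 0.3476462002; exp(-qT) = 1.0000000000; exp(-rT) = 0.8798533791
Theta = -S*exp(-qT)*phi(d1)*sigma/(2*sqrt(T)) - r*K*exp(-rT)*N(d2) + q*S*exp(-qT)*N(d1)
N(d1) = 0.7000884873; N(d2) = 0.4220726767; sqrt(T) = 1.4142135624
Term 1 = -27.7200 * 1.0000000000 * 0.3476462002 * 0.5100 / (2 * 1.4142135624) = -1.7376243561
Term 2 = -0.0640 * 27.9900 * 0.8798533791 * 0.4220726767 = -0.6652431592
Term 3 = 0 (no dividend yield, q = 0)
Theta = -1.7376243561 + (-0.6652431592) + (0.0000000000) = -2.402868


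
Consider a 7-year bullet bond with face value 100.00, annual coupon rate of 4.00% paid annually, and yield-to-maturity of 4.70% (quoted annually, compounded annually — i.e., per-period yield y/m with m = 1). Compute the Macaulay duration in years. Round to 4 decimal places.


Answer: Macaulay duration = 6.2233 years

Derivation:
Coupon per period c = face * coupon_rate / m = 4.000000
Periods per year m = 1; per-period yield y/m = 0.047000
Number of cashflows N = 7
Cashflows (t years, CF_t, discount factor 1/(1+y/m)^(m*t), PV):
  t = 1.0000: CF_t = 4.000000, DF = 0.955110, PV = 3.820439
  t = 2.0000: CF_t = 4.000000, DF = 0.912235, PV = 3.648939
  t = 3.0000: CF_t = 4.000000, DF = 0.871284, PV = 3.485138
  t = 4.0000: CF_t = 4.000000, DF = 0.832172, PV = 3.328689
  t = 5.0000: CF_t = 4.000000, DF = 0.794816, PV = 3.179264
  t = 6.0000: CF_t = 4.000000, DF = 0.759137, PV = 3.036546
  t = 7.0000: CF_t = 104.000000, DF = 0.725059, PV = 75.406115
Price P = sum_t PV_t = 95.905131
Macaulay numerator sum_t t * PV_t:
  t * PV_t at t = 1.0000: 3.820439
  t * PV_t at t = 2.0000: 7.297878
  t * PV_t at t = 3.0000: 10.455413
  t * PV_t at t = 4.0000: 13.314757
  t * PV_t at t = 5.0000: 15.896320
  t * PV_t at t = 6.0000: 18.219278
  t * PV_t at t = 7.0000: 527.842807
Macaulay duration D = (sum_t t * PV_t) / P = 596.846892 / 95.905131 = 6.223305


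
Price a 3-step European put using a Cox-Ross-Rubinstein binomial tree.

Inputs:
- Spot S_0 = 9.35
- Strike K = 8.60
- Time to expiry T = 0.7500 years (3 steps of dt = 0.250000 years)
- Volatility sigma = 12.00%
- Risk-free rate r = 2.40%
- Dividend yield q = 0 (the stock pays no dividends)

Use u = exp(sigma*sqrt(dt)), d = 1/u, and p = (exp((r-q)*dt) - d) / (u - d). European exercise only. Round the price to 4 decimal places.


dt = T/N = 0.250000
u = exp(sigma*sqrt(dt)) = 1.061837; d = 1/u = 0.941765
p = (exp((r-q)*dt) - d) / (u - d) = 0.535125
Discount per step: exp(-r*dt) = 0.994018
Stock lattice S(k, i) with i counting down-moves:
  k=0: S(0,0) = 9.3500
  k=1: S(1,0) = 9.9282; S(1,1) = 8.8055
  k=2: S(2,0) = 10.5421; S(2,1) = 9.3500; S(2,2) = 8.2927
  k=3: S(3,0) = 11.1940; S(3,1) = 9.9282; S(3,2) = 8.8055; S(3,3) = 7.8098
Terminal payoffs V(N, i) = max(K - S_T, 0):
  V(3,0) = 0.000000; V(3,1) = 0.000000; V(3,2) = 0.000000; V(3,3) = 0.790224
Backward induction: V(k, i) = exp(-r*dt) * [p * V(k+1, i) + (1-p) * V(k+1, i+1)].
  V(2,0) = exp(-r*dt) * [p*0.000000 + (1-p)*0.000000] = 0.000000
  V(2,1) = exp(-r*dt) * [p*0.000000 + (1-p)*0.000000] = 0.000000
  V(2,2) = exp(-r*dt) * [p*0.000000 + (1-p)*0.790224] = 0.365158
  V(1,0) = exp(-r*dt) * [p*0.000000 + (1-p)*0.000000] = 0.000000
  V(1,1) = exp(-r*dt) * [p*0.000000 + (1-p)*0.365158] = 0.168737
  V(0,0) = exp(-r*dt) * [p*0.000000 + (1-p)*0.168737] = 0.077973

Answer: Price = V(0,0) = 0.0780


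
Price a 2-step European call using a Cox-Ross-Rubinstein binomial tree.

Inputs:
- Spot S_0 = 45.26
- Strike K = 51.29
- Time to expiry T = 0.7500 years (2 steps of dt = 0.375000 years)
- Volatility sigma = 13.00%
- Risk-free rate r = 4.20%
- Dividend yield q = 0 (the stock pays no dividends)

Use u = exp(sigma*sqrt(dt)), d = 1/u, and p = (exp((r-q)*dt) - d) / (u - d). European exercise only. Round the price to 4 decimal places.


Answer: Price = V(0,0) = 0.5801

Derivation:
dt = T/N = 0.375000
u = exp(sigma*sqrt(dt)) = 1.082863; d = 1/u = 0.923478
p = (exp((r-q)*dt) - d) / (u - d) = 0.579708
Discount per step: exp(-r*dt) = 0.984373
Stock lattice S(k, i) with i counting down-moves:
  k=0: S(0,0) = 45.2600
  k=1: S(1,0) = 49.0104; S(1,1) = 41.7966
  k=2: S(2,0) = 53.0715; S(2,1) = 45.2600; S(2,2) = 38.5982
Terminal payoffs V(N, i) = max(S_T - K, 0):
  V(2,0) = 1.781522; V(2,1) = 0.000000; V(2,2) = 0.000000
Backward induction: V(k, i) = exp(-r*dt) * [p * V(k+1, i) + (1-p) * V(k+1, i+1)].
  V(1,0) = exp(-r*dt) * [p*1.781522 + (1-p)*0.000000] = 1.016624
  V(1,1) = exp(-r*dt) * [p*0.000000 + (1-p)*0.000000] = 0.000000
  V(0,0) = exp(-r*dt) * [p*1.016624 + (1-p)*0.000000] = 0.580136


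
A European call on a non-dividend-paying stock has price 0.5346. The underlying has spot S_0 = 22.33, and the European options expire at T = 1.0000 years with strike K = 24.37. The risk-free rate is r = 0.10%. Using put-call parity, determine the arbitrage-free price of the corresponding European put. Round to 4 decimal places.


Put-call parity: C - P = S_0 * exp(-qT) - K * exp(-rT).
S_0 * exp(-qT) = 22.3300 * 1.00000000 = 22.33000000
K * exp(-rT) = 24.3700 * 0.99900050 = 24.34564218
P = C - S*exp(-qT) + K*exp(-rT)
P = 0.5346 - 22.33000000 + 24.34564218 = 2.5502

Answer: Put price = 2.5502


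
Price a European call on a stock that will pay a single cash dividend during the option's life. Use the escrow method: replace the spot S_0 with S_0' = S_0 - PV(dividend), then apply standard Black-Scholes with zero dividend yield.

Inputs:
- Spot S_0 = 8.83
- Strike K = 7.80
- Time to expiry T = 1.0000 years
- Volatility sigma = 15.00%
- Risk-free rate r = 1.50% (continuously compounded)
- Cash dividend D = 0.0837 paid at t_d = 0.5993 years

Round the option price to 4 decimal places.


PV(D) = D * exp(-r * t_d) = 0.0837 * 0.99105078 = 0.08295095
S_0' = S_0 - PV(D) = 8.8300 - 0.08295095 = 8.74704905
d1 = (ln(S_0'/K) + (r + sigma^2/2)*T) / (sigma*sqrt(T)) = 0.93895106
d2 = d1 - sigma*sqrt(T) = 0.78895106
exp(-rT) = 0.98511194
N(d1) = 0.82612206; N(d2) = 0.78492969
C = S_0' * N(d1) - K * exp(-rT) * N(d2) = 8.74704905 * 0.82612206 - 7.8000 * 0.98511194 * 0.78492969 = 1.1948

Answer: Price = 1.1948


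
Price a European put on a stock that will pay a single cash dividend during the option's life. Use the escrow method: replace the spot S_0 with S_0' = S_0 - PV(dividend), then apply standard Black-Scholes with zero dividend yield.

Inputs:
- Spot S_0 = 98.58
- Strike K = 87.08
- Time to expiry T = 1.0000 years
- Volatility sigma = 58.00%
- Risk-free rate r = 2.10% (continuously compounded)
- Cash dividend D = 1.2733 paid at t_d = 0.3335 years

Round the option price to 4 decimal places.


Answer: Price = 15.3314

Derivation:
PV(D) = D * exp(-r * t_d) = 1.2733 * 0.99302097 = 1.26441360
S_0' = S_0 - PV(D) = 98.5800 - 1.26441360 = 97.31558640
d1 = (ln(S_0'/K) + (r + sigma^2/2)*T) / (sigma*sqrt(T)) = 0.51781367
d2 = d1 - sigma*sqrt(T) = -0.06218633
exp(-rT) = 0.97921896
N(-d1) = 0.30229414; N(-d2) = 0.52479278
P = K * exp(-rT) * N(-d2) - S_0' * N(-d1) = 87.0800 * 0.97921896 * 0.52479278 - 97.31558640 * 0.30229414 = 15.3314


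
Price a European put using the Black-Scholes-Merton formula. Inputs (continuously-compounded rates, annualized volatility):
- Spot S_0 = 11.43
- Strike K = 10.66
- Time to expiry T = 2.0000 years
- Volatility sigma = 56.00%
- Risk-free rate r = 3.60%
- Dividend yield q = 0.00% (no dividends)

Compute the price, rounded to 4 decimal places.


Answer: Price = 2.5810

Derivation:
d1 = (ln(S/K) + (r - q + 0.5*sigma^2) * T) / (sigma * sqrt(T)) = 0.57495744
d2 = d1 - sigma * sqrt(T) = -0.21700216
exp(-rT) = 0.93053090; exp(-qT) = 1.00000000
P = K * exp(-rT) * N(-d2) - S_0 * exp(-qT) * N(-d1)
N(-d1) = 0.28266004; N(-d2) = 0.58589667
P = 10.6600 * 0.93053090 * 0.58589667 - 11.4300 * 1.00000000 * 0.28266004 = 2.5810


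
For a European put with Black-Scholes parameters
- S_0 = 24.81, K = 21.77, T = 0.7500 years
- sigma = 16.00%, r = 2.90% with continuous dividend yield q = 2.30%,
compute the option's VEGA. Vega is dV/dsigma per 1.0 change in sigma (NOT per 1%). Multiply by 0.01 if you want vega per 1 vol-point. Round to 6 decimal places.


d1 = 1.0451044639; d2 = 0.9065403993
phi(d1) = 0.2310640802; exp(-qT) = 0.9828979294; exp(-rT) = 0.9784848257
Vega = S * exp(-qT) * phi(d1) * sqrt(T) = 24.8100 * 0.9828979294 * 0.2310640802 * 0.8660254038 = 4.879758

Answer: Vega = 4.879758


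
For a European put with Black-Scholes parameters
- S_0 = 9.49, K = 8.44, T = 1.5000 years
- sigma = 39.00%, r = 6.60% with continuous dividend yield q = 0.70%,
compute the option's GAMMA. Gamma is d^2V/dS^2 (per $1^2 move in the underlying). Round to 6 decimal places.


d1 = 0.6695927338; d2 = 0.1919422340
phi(d1) = 0.3188240972; exp(-qT) = 0.9895549326; exp(-rT) = 0.9057427080
Gamma = exp(-qT) * phi(d1) / (S * sigma * sqrt(T)) = 0.9895549326 * 0.3188240972 / (9.4900 * 0.3900 * 1.2247448714) = 0.069601

Answer: Gamma = 0.069601


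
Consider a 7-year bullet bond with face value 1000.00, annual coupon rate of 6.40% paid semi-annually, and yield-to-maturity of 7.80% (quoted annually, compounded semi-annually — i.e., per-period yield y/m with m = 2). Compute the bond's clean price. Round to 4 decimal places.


Answer: Price = 925.5676

Derivation:
Coupon per period c = face * coupon_rate / m = 32.000000
Periods per year m = 2; per-period yield y/m = 0.039000
Number of cashflows N = 14
Cashflows (t years, CF_t, discount factor 1/(1+y/m)^(m*t), PV):
  t = 0.5000: CF_t = 32.000000, DF = 0.962464, PV = 30.798845
  t = 1.0000: CF_t = 32.000000, DF = 0.926337, PV = 29.642777
  t = 1.5000: CF_t = 32.000000, DF = 0.891566, PV = 28.530103
  t = 2.0000: CF_t = 32.000000, DF = 0.858100, PV = 27.459194
  t = 2.5000: CF_t = 32.000000, DF = 0.825890, PV = 26.428483
  t = 3.0000: CF_t = 32.000000, DF = 0.794889, PV = 25.436461
  t = 3.5000: CF_t = 32.000000, DF = 0.765052, PV = 24.481676
  t = 4.0000: CF_t = 32.000000, DF = 0.736335, PV = 23.562730
  t = 4.5000: CF_t = 32.000000, DF = 0.708696, PV = 22.678277
  t = 5.0000: CF_t = 32.000000, DF = 0.682094, PV = 21.827023
  t = 5.5000: CF_t = 32.000000, DF = 0.656491, PV = 21.007722
  t = 6.0000: CF_t = 32.000000, DF = 0.631849, PV = 20.219174
  t = 6.5000: CF_t = 32.000000, DF = 0.608132, PV = 19.460225
  t = 7.0000: CF_t = 1032.000000, DF = 0.585305, PV = 604.034899
Price P = sum_t PV_t = 925.567588


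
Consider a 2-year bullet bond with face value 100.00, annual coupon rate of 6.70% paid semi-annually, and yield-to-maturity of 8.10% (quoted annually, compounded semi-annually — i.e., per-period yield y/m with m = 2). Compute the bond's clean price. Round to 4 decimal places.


Answer: Price = 97.4621

Derivation:
Coupon per period c = face * coupon_rate / m = 3.350000
Periods per year m = 2; per-period yield y/m = 0.040500
Number of cashflows N = 4
Cashflows (t years, CF_t, discount factor 1/(1+y/m)^(m*t), PV):
  t = 0.5000: CF_t = 3.350000, DF = 0.961076, PV = 3.219606
  t = 1.0000: CF_t = 3.350000, DF = 0.923668, PV = 3.094287
  t = 1.5000: CF_t = 3.350000, DF = 0.887715, PV = 2.973847
  t = 2.0000: CF_t = 103.350000, DF = 0.853162, PV = 88.174325
Price P = sum_t PV_t = 97.462065


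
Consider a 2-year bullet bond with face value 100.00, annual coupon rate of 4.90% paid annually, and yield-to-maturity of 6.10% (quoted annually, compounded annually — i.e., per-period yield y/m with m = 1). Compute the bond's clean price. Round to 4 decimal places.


Answer: Price = 97.8030

Derivation:
Coupon per period c = face * coupon_rate / m = 4.900000
Periods per year m = 1; per-period yield y/m = 0.061000
Number of cashflows N = 2
Cashflows (t years, CF_t, discount factor 1/(1+y/m)^(m*t), PV):
  t = 1.0000: CF_t = 4.900000, DF = 0.942507, PV = 4.618285
  t = 2.0000: CF_t = 104.900000, DF = 0.888320, PV = 93.184723
Price P = sum_t PV_t = 97.803008


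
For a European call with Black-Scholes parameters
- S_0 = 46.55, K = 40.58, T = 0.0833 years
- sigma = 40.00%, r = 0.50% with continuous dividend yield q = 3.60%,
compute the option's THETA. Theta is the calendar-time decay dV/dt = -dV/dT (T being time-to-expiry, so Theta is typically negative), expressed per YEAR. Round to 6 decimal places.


d1 = 1.2242277524; d2 = 1.1087807949
phi(d1) = 0.1885663531; exp(-qT) = 0.9970056919; exp(-rT) = 0.9995835867
Theta = -S*exp(-qT)*phi(d1)*sigma/(2*sqrt(T)) - r*K*exp(-rT)*N(d2) + q*S*exp(-qT)*N(d1)
N(d1) = 0.8895668387; N(d2) = 0.8662376213; sqrt(T) = 0.2886173938
Term 1 = -46.5500 * 0.9970056919 * 0.1885663531 * 0.4000 / (2 * 0.2886173938) = -6.0644164875
Term 2 = -0.0050 * 40.5800 * 0.9995835867 * 0.8662376213 = -0.1756864247
Term 3 = 0.0360 * 46.5500 * 0.9970056919 * 0.8895668387 = 1.4862723851
Theta = -6.0644164875 + (-0.1756864247) + (1.4862723851) = -4.753831

Answer: Theta = -4.753831
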